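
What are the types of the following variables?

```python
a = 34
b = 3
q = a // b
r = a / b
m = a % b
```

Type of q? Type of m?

// returns int; % of ints returns int

int, int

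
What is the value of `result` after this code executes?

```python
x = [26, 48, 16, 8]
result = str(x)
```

x = [26, 48, 16, 8]; result = '[26, 48, 16, 8]'

'[26, 48, 16, 8]'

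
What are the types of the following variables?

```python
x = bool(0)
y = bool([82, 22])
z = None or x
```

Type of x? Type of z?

bool() returns bool; None or bool returns the bool

bool, bool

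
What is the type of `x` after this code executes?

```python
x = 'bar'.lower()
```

str.lower() returns str

str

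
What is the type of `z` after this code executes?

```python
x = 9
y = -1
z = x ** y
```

int ** negative = float

float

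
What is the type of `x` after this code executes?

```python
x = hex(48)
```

hex() returns str representation

str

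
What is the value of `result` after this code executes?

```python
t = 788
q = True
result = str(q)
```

t = 788; q = True; result = 'True'

'True'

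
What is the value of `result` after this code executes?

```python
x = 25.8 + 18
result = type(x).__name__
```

x is float; result = 'float'

'float'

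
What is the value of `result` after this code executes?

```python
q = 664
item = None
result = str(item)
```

q = 664; item = None; result = 'None'

'None'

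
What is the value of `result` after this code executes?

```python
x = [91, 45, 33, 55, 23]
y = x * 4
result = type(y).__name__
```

x is list; y is list; result = 'list'

'list'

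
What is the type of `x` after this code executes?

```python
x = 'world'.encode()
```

str.encode() returns bytes

bytes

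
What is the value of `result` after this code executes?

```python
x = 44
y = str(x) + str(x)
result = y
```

x = 44; y = '4444'; result = '4444'

'4444'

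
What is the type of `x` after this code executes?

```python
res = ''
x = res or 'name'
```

'or' returns first truthy value (str)

str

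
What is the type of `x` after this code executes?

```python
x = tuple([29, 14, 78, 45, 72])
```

tuple() constructor returns tuple

tuple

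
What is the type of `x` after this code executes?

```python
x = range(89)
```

range() returns a range object

range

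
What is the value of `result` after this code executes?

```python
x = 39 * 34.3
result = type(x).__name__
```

x is float; result = 'float'

'float'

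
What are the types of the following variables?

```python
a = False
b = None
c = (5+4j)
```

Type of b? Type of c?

b is assigned None, whose type is NoneType; c is assigned (5+4j), an int plus an imaginary literal (j suffix), which evaluates to complex

NoneType, complex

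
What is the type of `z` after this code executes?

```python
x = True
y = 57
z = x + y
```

bool + int = int (bool is subclass of int)

int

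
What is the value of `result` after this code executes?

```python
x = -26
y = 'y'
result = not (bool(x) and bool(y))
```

x = -26; y = 'y'; result = False

False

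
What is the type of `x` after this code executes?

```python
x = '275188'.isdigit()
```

str.isdigit() returns bool

bool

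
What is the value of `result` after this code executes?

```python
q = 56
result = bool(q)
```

q = 56; result = True

True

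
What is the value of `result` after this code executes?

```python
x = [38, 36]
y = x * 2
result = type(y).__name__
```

x is list; y is list; result = 'list'

'list'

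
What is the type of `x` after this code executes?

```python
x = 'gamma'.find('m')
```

str.find() returns int index

int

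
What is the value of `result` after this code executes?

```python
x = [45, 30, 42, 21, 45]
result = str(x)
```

x = [45, 30, 42, 21, 45]; result = '[45, 30, 42, 21, 45]'

'[45, 30, 42, 21, 45]'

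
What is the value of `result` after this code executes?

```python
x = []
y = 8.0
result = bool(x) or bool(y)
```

x = []; y = 8.0; result = True

True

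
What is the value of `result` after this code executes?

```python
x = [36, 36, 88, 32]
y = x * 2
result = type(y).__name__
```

x is list; y is list; result = 'list'

'list'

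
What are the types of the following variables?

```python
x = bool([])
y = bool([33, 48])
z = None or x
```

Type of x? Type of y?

bool() returns bool; bool() returns bool

bool, bool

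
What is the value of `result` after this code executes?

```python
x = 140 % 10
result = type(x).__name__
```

x is int; result = 'int'

'int'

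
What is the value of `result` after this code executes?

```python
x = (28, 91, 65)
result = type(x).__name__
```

x is tuple; result = 'tuple'

'tuple'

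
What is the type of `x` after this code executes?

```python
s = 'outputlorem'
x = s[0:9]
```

Slicing a str returns str

str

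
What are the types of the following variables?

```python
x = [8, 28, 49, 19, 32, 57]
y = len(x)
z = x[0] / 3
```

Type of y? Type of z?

len() returns int; int / int = float

int, float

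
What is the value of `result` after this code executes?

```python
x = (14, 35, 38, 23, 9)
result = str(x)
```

x = (14, 35, 38, 23, 9); result = '(14, 35, 38, 23, 9)'

'(14, 35, 38, 23, 9)'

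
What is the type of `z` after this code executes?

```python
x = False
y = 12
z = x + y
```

bool + int = int (bool is subclass of int)

int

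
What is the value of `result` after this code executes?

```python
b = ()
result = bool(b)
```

b = (); result = False

False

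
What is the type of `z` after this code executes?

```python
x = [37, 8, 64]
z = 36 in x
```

'in' operator returns bool

bool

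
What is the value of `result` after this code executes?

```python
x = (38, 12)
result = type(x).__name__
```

x is tuple; result = 'tuple'

'tuple'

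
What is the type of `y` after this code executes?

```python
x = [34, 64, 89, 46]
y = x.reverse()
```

list.reverse() returns None

NoneType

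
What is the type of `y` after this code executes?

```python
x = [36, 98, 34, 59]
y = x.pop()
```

list.pop() returns the popped element

int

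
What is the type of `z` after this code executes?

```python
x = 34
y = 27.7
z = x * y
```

int * float = float

float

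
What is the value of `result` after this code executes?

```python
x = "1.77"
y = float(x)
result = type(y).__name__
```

x is str; y is float; result = 'float'

'float'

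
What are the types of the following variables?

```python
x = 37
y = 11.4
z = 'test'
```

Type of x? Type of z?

x is assigned a bare integer (no decimal point), so it is an int; z is assigned a quoted string literal, so it is a str

int, str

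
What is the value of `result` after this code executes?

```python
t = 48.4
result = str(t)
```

t = 48.4; result = '48.4'

'48.4'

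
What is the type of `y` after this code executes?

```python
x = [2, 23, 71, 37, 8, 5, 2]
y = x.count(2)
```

list.count() returns int

int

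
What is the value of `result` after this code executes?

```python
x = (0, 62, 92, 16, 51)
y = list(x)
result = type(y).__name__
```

x is tuple; y is list; result = 'list'

'list'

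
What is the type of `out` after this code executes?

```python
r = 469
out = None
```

None has type NoneType

NoneType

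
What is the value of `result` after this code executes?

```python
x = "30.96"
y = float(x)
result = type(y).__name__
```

x is str; y is float; result = 'float'

'float'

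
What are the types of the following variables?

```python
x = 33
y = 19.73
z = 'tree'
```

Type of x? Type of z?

x is assigned a bare integer (no decimal point), so it is an int; z is assigned a quoted string literal, so it is a str

int, str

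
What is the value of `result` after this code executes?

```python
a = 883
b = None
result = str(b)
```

a = 883; b = None; result = 'None'

'None'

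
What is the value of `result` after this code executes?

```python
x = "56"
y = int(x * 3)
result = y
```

x = '56'; y = 565656; result = 565656

565656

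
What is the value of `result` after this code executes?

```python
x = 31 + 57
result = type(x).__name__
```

x is int; result = 'int'

'int'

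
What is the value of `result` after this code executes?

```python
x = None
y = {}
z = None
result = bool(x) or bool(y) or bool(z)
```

x = None; y = {}; z = None; result = False

False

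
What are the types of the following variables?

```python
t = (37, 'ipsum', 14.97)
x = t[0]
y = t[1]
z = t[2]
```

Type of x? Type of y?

tuple[0] is int; tuple[1] is str

int, str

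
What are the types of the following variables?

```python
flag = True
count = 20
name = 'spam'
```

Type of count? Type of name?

count is assigned a bare integer (no decimal point), so it is an int; name is assigned a quoted string literal, so it is a str

int, str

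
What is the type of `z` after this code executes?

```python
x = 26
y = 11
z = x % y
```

int % int = int

int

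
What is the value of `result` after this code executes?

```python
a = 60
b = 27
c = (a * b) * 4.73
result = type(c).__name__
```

a is int; b is int; c is float; result = 'float'

'float'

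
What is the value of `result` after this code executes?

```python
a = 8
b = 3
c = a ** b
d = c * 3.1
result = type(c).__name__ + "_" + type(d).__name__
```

a is int; b is int; c is int; d is float; result = 'int_float'

'int_float'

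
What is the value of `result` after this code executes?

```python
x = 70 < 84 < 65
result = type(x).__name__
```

x is bool; result = 'bool'

'bool'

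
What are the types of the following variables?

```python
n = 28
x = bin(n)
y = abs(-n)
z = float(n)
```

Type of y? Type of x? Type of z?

abs() of int returns int; bin() returns str; float() returns float

int, str, float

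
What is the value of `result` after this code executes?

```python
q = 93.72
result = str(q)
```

q = 93.72; result = '93.72'

'93.72'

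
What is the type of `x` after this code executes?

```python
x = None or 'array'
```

'or' with None returns the other truthy value (str)

str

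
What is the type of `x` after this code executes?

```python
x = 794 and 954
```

'and' with truthy values returns last operand (int)

int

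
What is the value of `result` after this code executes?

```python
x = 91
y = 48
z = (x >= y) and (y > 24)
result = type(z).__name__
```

x is int; y is int; z is bool; result = 'bool'

'bool'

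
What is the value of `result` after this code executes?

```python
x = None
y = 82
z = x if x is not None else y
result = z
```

x = None; y = 82; z = 82; result = 82

82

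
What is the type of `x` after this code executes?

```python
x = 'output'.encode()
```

str.encode() returns bytes

bytes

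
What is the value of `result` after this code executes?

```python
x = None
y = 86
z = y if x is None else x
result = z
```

x = None; y = 86; z = 86; result = 86

86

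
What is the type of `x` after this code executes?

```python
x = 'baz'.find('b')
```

str.find() returns int index

int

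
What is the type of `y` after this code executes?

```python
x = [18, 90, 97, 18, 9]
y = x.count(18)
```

list.count() returns int

int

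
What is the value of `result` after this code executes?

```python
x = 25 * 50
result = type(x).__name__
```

x is int; result = 'int'

'int'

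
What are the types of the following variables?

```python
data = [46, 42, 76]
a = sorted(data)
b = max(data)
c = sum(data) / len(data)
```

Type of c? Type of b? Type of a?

int / int = float; max of ints returns int; sorted() returns list

float, int, list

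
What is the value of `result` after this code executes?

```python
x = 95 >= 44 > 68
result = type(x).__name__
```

x is bool; result = 'bool'

'bool'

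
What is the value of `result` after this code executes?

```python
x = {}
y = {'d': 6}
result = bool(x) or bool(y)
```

x = {}; y = {'d': 6}; result = True

True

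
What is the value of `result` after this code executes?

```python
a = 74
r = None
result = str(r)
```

a = 74; r = None; result = 'None'

'None'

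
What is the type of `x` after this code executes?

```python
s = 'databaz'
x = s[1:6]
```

Slicing a str returns str

str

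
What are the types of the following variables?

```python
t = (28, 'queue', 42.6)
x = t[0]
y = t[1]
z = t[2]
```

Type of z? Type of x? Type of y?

tuple[2] is float; tuple[0] is int; tuple[1] is str

float, int, str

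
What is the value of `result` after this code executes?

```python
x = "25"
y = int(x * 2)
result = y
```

x = '25'; y = 2525; result = 2525

2525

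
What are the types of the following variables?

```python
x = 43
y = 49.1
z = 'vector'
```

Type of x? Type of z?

x is assigned a bare integer (no decimal point), so it is an int; z is assigned a quoted string literal, so it is a str

int, str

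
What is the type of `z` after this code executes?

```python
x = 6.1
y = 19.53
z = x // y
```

float // float = float

float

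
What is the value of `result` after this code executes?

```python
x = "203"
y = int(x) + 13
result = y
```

x = '203'; y = 216; result = 216

216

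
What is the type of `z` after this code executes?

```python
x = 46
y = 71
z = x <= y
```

Comparison returns bool

bool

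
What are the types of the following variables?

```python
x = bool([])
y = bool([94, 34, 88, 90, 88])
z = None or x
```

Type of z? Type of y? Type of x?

None or bool returns the bool; bool() returns bool; bool() returns bool

bool, bool, bool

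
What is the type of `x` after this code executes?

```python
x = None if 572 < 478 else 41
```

572 < 478 is False, so the else branch is taken

int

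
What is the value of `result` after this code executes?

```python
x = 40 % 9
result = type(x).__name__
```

x is int; result = 'int'

'int'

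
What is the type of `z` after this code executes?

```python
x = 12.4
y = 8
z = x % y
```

float % int = float

float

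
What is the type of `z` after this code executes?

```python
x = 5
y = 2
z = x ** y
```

positive int ** positive int = int

int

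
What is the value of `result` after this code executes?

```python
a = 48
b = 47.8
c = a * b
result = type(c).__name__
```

a is int; b is float; c is float; result = 'float'

'float'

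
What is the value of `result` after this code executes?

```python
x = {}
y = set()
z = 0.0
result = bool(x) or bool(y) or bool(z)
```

x = {}; y = set(); z = 0.0; result = False

False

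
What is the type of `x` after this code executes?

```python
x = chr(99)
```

chr() returns str (single char)

str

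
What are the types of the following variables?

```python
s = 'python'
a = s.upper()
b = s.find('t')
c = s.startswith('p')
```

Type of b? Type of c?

find() returns int; startswith() returns bool

int, bool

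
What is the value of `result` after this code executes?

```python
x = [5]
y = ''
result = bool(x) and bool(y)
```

x = [5]; y = ''; result = False

False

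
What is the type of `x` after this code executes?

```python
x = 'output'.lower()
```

str.lower() returns str

str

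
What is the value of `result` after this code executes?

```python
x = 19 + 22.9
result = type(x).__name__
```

x is float; result = 'float'

'float'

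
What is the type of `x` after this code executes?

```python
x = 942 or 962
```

'or' returns first truthy value (int)

int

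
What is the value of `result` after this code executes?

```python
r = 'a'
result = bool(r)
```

r = 'a'; result = True

True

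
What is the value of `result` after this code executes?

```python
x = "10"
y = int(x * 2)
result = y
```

x = '10'; y = 1010; result = 1010

1010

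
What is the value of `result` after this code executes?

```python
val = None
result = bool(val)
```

val = None; result = False

False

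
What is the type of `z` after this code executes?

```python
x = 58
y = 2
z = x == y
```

Comparison returns bool

bool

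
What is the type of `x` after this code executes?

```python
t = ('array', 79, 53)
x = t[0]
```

Index 0 of tuple is a str literal

str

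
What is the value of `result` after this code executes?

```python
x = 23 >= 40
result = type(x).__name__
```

x is bool; result = 'bool'

'bool'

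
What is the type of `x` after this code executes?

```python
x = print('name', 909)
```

print() returns None

NoneType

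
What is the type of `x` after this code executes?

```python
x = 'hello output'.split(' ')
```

str.split() returns list

list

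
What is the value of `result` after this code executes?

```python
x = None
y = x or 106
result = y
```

x = None; y = 106; result = 106

106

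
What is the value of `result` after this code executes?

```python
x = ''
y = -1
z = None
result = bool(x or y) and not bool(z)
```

x = ''; y = -1; z = None; result = True

True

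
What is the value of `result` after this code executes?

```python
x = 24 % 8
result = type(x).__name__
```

x is int; result = 'int'

'int'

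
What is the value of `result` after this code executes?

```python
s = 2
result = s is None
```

s = 2; result = False

False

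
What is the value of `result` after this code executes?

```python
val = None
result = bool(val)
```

val = None; result = False

False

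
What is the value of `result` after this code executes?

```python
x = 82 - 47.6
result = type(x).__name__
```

x is float; result = 'float'

'float'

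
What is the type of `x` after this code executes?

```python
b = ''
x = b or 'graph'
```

'or' returns first truthy value (str)

str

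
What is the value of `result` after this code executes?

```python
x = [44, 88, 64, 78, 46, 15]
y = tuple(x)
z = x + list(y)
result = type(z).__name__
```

x is list; y is tuple; z is list; result = 'list'

'list'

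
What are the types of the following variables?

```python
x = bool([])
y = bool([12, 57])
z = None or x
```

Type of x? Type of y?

bool() returns bool; bool() returns bool

bool, bool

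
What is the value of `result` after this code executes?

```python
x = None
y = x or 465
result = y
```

x = None; y = 465; result = 465

465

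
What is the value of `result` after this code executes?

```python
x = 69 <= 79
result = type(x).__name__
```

x is bool; result = 'bool'

'bool'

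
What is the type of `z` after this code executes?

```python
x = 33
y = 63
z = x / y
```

int / int = float

float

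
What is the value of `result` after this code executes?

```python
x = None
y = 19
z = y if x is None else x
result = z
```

x = None; y = 19; z = 19; result = 19

19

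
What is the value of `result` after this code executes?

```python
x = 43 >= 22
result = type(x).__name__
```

x is bool; result = 'bool'

'bool'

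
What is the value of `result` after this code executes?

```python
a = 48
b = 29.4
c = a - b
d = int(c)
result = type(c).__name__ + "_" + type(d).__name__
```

a is int; b is float; c is float; d is int; result = 'float_int'

'float_int'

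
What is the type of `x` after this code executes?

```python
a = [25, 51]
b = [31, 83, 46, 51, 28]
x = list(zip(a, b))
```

list(zip()) returns a list of tuples

list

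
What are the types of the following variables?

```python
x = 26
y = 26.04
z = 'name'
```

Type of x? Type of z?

x is assigned a bare integer (no decimal point), so it is an int; z is assigned a quoted string literal, so it is a str

int, str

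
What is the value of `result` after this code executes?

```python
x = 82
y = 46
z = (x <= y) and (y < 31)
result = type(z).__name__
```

x is int; y is int; z is bool; result = 'bool'

'bool'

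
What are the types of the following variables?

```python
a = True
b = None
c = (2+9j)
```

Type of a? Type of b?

a is assigned the constant True, which has type bool; b is assigned None, whose type is NoneType

bool, NoneType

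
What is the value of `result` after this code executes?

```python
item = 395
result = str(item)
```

item = 395; result = '395'

'395'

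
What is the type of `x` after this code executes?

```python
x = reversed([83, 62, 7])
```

reversed() on a list returns list_reverseiterator

list_reverseiterator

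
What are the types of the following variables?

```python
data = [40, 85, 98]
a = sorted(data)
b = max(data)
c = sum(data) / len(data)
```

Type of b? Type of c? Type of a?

max of ints returns int; int / int = float; sorted() returns list

int, float, list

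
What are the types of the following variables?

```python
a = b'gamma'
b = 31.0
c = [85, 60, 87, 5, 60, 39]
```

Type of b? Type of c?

b is assigned a number with a decimal point, so it is a float; c is assigned a list literal (square brackets)

float, list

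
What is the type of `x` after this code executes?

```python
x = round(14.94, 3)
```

round() with decimal places returns float

float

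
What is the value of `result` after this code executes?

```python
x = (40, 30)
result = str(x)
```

x = (40, 30); result = '(40, 30)'

'(40, 30)'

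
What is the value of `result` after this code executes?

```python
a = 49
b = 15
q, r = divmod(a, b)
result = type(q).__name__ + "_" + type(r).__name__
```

a is int; b is int; q is int; r is int; result = 'int_int'

'int_int'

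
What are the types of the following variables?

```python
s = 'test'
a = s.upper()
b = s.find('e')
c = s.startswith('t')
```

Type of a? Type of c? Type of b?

upper() returns str; startswith() returns bool; find() returns int

str, bool, int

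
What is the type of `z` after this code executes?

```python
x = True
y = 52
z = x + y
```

bool + int = int (bool is subclass of int)

int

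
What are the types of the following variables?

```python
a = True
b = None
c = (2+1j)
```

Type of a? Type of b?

a is assigned the constant True, which has type bool; b is assigned None, whose type is NoneType

bool, NoneType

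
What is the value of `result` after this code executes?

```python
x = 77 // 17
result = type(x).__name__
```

x is int; result = 'int'

'int'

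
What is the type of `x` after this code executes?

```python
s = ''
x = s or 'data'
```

'or' returns first truthy value (str)

str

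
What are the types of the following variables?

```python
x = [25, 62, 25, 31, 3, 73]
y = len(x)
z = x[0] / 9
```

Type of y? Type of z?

len() returns int; int / int = float

int, float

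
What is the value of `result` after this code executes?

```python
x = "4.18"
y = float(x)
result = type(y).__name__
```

x is str; y is float; result = 'float'

'float'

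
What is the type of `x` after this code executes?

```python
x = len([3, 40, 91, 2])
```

len() always returns int

int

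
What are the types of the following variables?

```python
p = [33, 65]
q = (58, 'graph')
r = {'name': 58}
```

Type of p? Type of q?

p is assigned a list literal (square brackets); q is assigned a tuple (parenthesized, comma-separated values)

list, tuple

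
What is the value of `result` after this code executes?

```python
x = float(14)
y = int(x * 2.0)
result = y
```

x = 14.0; y = 28; result = 28

28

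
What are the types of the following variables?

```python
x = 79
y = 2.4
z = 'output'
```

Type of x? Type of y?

x is assigned a bare integer (no decimal point), so it is an int; y is assigned a number with a decimal point, so it is a float

int, float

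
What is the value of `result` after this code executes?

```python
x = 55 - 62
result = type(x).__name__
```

x is int; result = 'int'

'int'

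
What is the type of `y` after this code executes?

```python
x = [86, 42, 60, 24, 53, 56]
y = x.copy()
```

list.copy() returns list

list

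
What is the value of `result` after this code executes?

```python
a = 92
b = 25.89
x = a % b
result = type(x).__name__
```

a is int; b is float; x is float; result = 'float'

'float'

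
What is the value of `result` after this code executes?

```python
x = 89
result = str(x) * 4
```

x = 89; result = '89898989'

'89898989'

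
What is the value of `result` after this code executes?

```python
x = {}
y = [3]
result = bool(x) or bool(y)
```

x = {}; y = [3]; result = True

True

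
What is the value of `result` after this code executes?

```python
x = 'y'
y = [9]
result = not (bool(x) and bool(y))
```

x = 'y'; y = [9]; result = False

False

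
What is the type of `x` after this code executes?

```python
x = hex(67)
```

hex() returns str representation

str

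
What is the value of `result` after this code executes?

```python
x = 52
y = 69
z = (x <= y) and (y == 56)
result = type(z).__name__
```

x is int; y is int; z is bool; result = 'bool'

'bool'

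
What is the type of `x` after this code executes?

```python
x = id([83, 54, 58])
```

id() returns int

int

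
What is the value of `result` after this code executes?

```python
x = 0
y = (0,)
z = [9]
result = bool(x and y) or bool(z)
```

x = 0; y = (0,); z = [9]; result = True

True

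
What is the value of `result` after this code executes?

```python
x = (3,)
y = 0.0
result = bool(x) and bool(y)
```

x = (3,); y = 0.0; result = False

False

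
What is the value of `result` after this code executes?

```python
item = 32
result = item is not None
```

item = 32; result = True

True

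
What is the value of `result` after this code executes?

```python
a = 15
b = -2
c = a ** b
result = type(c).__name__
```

a is int; b is int; c is float; result = 'float'

'float'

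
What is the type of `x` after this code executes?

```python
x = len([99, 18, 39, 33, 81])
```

len() always returns int

int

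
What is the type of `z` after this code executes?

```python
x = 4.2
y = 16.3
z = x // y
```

float // float = float

float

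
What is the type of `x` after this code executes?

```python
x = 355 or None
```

'or' returns first truthy value

int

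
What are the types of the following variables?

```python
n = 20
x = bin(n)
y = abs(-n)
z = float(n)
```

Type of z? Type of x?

float() returns float; bin() returns str

float, str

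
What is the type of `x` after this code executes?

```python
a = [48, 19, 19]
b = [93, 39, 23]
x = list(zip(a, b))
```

list(zip()) returns a list of tuples

list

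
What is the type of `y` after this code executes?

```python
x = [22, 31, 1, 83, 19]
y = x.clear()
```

list.clear() returns None

NoneType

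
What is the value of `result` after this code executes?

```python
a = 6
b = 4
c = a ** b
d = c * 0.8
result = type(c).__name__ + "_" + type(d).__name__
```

a is int; b is int; c is int; d is float; result = 'int_float'

'int_float'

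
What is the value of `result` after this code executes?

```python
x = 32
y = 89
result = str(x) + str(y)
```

x = 32; y = 89; result = '3289'

'3289'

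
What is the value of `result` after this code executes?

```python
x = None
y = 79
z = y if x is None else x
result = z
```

x = None; y = 79; z = 79; result = 79

79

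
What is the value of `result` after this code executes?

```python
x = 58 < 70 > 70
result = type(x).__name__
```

x is bool; result = 'bool'

'bool'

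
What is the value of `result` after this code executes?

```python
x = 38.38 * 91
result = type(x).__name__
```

x is float; result = 'float'

'float'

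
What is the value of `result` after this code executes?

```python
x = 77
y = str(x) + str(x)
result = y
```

x = 77; y = '7777'; result = '7777'

'7777'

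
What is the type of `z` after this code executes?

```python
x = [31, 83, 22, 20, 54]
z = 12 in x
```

'in' operator returns bool

bool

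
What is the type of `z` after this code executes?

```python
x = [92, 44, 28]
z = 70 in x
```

'in' operator returns bool

bool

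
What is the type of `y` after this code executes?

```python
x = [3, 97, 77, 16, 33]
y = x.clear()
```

list.clear() returns None

NoneType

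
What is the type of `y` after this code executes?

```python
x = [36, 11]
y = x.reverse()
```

list.reverse() returns None

NoneType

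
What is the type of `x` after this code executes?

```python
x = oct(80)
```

oct() returns str representation

str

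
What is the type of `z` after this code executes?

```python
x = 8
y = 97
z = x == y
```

Equality comparison returns bool

bool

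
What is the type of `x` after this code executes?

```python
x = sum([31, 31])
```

sum() of ints returns int

int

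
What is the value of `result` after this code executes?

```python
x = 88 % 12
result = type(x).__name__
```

x is int; result = 'int'

'int'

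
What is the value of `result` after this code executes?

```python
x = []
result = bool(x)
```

x = []; result = False

False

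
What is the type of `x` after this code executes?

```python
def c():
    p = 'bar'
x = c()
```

Function without return returns None

NoneType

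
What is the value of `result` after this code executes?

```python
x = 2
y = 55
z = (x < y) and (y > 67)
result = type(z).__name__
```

x is int; y is int; z is bool; result = 'bool'

'bool'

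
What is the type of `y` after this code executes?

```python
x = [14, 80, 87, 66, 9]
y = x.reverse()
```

list.reverse() returns None

NoneType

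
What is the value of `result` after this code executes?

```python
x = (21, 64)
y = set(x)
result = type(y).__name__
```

x is tuple; y is set; result = 'set'

'set'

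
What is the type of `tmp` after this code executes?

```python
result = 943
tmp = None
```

None has type NoneType

NoneType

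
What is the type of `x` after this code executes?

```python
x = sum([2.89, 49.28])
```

sum() of floats returns float

float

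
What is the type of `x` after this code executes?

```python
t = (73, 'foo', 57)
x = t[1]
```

Index 1 of tuple is a str literal

str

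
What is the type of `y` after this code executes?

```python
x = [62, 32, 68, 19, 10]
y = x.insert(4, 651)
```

list.insert() returns None

NoneType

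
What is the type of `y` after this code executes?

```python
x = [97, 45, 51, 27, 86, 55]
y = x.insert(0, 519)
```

list.insert() returns None

NoneType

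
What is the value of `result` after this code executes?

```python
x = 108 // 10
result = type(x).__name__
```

x is int; result = 'int'

'int'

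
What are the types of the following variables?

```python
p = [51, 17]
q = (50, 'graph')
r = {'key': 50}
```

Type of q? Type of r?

q is assigned a tuple (parenthesized, comma-separated values); r is assigned a dict literal ({key: value})

tuple, dict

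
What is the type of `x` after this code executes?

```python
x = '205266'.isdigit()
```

str.isdigit() returns bool

bool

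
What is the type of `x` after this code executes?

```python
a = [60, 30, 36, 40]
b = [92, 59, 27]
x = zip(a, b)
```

zip() returns a zip object

zip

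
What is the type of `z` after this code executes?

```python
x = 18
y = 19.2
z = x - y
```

int - float = float

float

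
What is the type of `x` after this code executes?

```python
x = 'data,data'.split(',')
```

str.split() returns list

list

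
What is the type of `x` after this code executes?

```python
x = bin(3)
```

bin() returns str representation

str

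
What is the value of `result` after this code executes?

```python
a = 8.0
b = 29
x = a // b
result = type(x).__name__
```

a is float; b is int; x is float; result = 'float'

'float'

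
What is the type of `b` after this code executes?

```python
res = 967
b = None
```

None has type NoneType

NoneType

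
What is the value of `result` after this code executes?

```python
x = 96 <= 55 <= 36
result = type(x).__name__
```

x is bool; result = 'bool'

'bool'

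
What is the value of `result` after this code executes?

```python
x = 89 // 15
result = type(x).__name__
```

x is int; result = 'int'

'int'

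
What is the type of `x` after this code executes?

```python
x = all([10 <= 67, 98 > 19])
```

all() returns bool

bool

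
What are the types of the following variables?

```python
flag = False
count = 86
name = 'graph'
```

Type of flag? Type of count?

flag is assigned the constant False, which has type bool; count is assigned a bare integer (no decimal point), so it is an int

bool, int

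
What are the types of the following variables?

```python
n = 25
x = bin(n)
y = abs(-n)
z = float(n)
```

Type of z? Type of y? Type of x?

float() returns float; abs() of int returns int; bin() returns str

float, int, str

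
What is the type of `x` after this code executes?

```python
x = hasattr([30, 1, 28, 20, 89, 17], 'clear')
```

hasattr() returns bool

bool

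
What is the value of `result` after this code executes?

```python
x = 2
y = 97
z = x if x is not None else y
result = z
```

x = 2; y = 97; z = 2; result = 2

2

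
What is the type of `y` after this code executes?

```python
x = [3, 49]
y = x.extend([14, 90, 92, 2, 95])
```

list.extend() returns None

NoneType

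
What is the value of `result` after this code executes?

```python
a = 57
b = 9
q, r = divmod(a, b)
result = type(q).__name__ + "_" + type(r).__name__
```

a is int; b is int; q is int; r is int; result = 'int_int'

'int_int'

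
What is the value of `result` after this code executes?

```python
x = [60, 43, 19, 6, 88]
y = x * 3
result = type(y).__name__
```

x is list; y is list; result = 'list'

'list'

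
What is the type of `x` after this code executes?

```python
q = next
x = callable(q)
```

callable() returns bool

bool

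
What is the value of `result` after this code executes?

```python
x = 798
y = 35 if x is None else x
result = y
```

x = 798; y = 798; result = 798

798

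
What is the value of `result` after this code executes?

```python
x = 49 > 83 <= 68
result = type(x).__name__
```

x is bool; result = 'bool'

'bool'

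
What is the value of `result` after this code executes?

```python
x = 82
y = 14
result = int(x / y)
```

x = 82; y = 14; result = 5

5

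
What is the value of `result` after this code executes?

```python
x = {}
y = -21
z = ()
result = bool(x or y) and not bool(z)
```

x = {}; y = -21; z = (); result = True

True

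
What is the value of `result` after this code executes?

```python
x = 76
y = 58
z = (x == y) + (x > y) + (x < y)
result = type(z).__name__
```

x is int; y is int; z is int; result = 'int'

'int'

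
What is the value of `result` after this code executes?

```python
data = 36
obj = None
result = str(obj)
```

data = 36; obj = None; result = 'None'

'None'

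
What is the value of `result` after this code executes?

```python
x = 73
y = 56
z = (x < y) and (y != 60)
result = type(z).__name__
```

x is int; y is int; z is bool; result = 'bool'

'bool'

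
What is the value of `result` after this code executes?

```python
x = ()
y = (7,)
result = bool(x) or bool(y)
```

x = (); y = (7,); result = True

True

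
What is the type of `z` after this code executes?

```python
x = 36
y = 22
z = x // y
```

int // int = int

int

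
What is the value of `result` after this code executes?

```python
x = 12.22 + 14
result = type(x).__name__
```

x is float; result = 'float'

'float'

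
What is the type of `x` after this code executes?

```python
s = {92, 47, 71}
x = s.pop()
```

Popping from set[int] returns int

int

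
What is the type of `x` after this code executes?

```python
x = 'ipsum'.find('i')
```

str.find() returns int index

int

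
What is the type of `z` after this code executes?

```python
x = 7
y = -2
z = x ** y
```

int ** negative = float

float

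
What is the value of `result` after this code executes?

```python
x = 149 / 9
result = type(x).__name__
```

x is float; result = 'float'

'float'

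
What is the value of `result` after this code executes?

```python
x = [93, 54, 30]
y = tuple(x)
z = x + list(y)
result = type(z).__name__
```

x is list; y is tuple; z is list; result = 'list'

'list'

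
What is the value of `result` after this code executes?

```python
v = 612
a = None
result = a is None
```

v = 612; a = None; result = True

True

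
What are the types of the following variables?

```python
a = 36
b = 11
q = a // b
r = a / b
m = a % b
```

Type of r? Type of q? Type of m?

/ returns float; // returns int; % of ints returns int

float, int, int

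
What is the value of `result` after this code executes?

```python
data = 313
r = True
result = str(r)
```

data = 313; r = True; result = 'True'

'True'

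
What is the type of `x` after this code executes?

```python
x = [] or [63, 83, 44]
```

'or' returns first truthy value (list)

list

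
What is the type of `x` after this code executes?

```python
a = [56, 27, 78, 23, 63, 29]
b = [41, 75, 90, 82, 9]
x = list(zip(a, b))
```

list(zip()) returns a list of tuples

list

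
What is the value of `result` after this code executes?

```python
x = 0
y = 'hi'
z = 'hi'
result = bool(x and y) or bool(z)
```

x = 0; y = 'hi'; z = 'hi'; result = True

True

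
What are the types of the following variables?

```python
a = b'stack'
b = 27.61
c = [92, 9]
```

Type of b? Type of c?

b is assigned a number with a decimal point, so it is a float; c is assigned a list literal (square brackets)

float, list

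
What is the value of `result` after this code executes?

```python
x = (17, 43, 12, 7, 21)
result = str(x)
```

x = (17, 43, 12, 7, 21); result = '(17, 43, 12, 7, 21)'

'(17, 43, 12, 7, 21)'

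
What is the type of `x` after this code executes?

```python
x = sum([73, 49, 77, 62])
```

sum() of ints returns int

int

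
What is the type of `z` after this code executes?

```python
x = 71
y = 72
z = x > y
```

Comparison returns bool

bool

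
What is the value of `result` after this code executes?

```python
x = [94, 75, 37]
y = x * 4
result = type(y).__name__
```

x is list; y is list; result = 'list'

'list'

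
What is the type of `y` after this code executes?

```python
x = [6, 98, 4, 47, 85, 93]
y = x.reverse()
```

list.reverse() returns None

NoneType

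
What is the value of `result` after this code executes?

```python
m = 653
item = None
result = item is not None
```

m = 653; item = None; result = False

False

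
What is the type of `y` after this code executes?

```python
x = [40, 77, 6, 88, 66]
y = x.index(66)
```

list.index() returns int

int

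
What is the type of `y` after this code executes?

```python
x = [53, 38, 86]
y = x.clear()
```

list.clear() returns None

NoneType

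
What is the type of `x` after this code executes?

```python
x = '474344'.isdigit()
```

str.isdigit() returns bool

bool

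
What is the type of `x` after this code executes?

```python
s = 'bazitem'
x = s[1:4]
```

Slicing a str returns str

str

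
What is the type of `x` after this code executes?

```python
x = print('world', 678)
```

print() returns None

NoneType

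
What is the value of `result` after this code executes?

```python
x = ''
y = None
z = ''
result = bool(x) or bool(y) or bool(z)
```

x = ''; y = None; z = ''; result = False

False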